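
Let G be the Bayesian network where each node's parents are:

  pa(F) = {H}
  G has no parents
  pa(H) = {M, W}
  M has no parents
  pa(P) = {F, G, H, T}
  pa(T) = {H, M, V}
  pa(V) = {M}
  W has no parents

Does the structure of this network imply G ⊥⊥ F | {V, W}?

5 paths connect G and F; each must be blocked for d-separation to hold:
Path 1: G → P ← H → F
  P is a collider here and neither P nor any of its descendants is conditioned on, so the collider stays closed — the path is blocked at P.
Path 2: G → P ← T ← H → F
  P is a collider here and neither P nor any of its descendants is conditioned on, so the collider stays closed — the path is blocked at P.
Path 3: G → P ← T ← M → H → F
  P is a collider here and neither P nor any of its descendants is conditioned on, so the collider stays closed — the path is blocked at P.
Path 4: G → P ← T ← V ← M → H → F
  P is a collider here and neither P nor any of its descendants is conditioned on, so the collider stays closed — the path is blocked at P.
Path 5: G → P ← F
  P is a collider here and neither P nor any of its descendants is conditioned on, so the collider stays closed — the path is blocked at P.
Every path is blocked, so G and F are d-separated given {V, W}.

Yes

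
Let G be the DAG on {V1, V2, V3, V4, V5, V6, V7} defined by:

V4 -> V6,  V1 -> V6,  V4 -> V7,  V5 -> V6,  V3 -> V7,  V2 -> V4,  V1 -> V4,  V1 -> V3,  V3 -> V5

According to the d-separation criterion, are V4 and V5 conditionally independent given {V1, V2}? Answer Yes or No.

Enumerating the 6 paths from V4 to V5 and testing each for blocking by {V1, V2}:
Path 1: V4 → V7 ← V3 ← V1 → V6 ← V5
  V7 is a collider here and neither V7 nor any of its descendants is conditioned on, so the collider stays closed — the path is blocked at V7.
Path 2: V4 → V7 ← V3 → V5
  V7 is a collider here and neither V7 nor any of its descendants is conditioned on, so the collider stays closed — the path is blocked at V7.
Path 3: V4 ← V1 → V6 ← V5
  V1 is a fork here and V1 is conditioned on, so the path is blocked at V1.
Path 4: V4 ← V1 → V3 → V5
  V1 is a fork here and V1 is conditioned on, so the path is blocked at V1.
Path 5: V4 → V6 ← V1 → V3 → V5
  V6 is a collider here and neither V6 nor any of its descendants is conditioned on, so the collider stays closed — the path is blocked at V6.
Path 6: V4 → V6 ← V5
  V6 is a collider here and neither V6 nor any of its descendants is conditioned on, so the collider stays closed — the path is blocked at V6.
Every path is blocked, so V4 and V5 are d-separated given {V1, V2}.

Yes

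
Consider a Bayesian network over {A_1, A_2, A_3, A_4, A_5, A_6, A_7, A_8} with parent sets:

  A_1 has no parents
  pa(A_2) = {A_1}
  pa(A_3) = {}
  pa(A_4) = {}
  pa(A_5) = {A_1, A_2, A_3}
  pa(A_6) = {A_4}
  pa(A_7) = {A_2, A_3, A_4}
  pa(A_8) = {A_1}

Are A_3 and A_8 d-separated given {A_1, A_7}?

Yes

There are 4 undirected paths between A_3 and A_8; checking each against the conditioning set {A_1, A_7}:
Path 1: A_3 → A_7 ← A_2 → A_5 ← A_1 → A_8
  A_5 is a collider here and neither A_5 nor any of its descendants is conditioned on, so the collider stays closed — the path is blocked at A_5.
Path 2: A_3 → A_7 ← A_2 ← A_1 → A_8
  A_1 is a fork here and A_1 is conditioned on, so the path is blocked at A_1.
Path 3: A_3 → A_5 ← A_2 ← A_1 → A_8
  A_5 is a collider here and neither A_5 nor any of its descendants is conditioned on, so the collider stays closed — the path is blocked at A_5.
Path 4: A_3 → A_5 ← A_1 → A_8
  A_5 is a collider here and neither A_5 nor any of its descendants is conditioned on, so the collider stays closed — the path is blocked at A_5.
All paths are blocked; A_3 ⊥ A_8 | {A_1, A_7} holds.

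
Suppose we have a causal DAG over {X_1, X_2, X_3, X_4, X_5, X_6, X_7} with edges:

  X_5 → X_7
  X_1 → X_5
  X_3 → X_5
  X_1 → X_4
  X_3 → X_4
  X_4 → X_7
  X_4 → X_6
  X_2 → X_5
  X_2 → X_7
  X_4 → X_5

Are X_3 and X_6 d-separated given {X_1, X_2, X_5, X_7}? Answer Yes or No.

No

There are 5 undirected paths between X_3 and X_6; checking each against the conditioning set {X_1, X_2, X_5, X_7}:
Path 1: X_3 → X_5 ← X_1 → X_4 → X_6
  X_1 is a fork here and X_1 is conditioned on, so the path is blocked at X_1.
Path 2: X_3 → X_5 → X_7 ← X_4 → X_6
  X_5 is a chain here and X_5 is conditioned on, so the path is blocked at X_5.
Path 3: X_3 → X_5 ← X_2 → X_7 ← X_4 → X_6
  X_2 is a fork here and X_2 is conditioned on, so the path is blocked at X_2.
Path 4: X_3 → X_5 ← X_4 → X_6
  X_5 is a collider and X_5 is conditioned on, which opens it; X_4 is a fork and X_4 is not conditioned on — no node blocks this path, so it is active.
Path 5: X_3 → X_4 → X_6
  X_4 is a chain and X_4 is not conditioned on — no node blocks this path, so it is active.
At least one path is unblocked, so d-separation fails.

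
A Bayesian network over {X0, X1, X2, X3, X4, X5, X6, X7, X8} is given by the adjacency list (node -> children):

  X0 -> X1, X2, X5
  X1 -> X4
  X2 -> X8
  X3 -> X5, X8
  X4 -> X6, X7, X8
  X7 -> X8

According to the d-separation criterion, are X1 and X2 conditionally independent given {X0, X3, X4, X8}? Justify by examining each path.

Yes

There are 6 undirected paths between X1 and X2; checking each against the conditioning set {X0, X3, X4, X8}:
Path 1: X1 → X4 → X7 → X8 ← X3 → X5 ← X0 → X2
  X4 is a chain here and X4 is conditioned on, so the path is blocked at X4.
Path 2: X1 → X4 → X7 → X8 ← X2
  X4 is a chain here and X4 is conditioned on, so the path is blocked at X4.
Path 3: X1 → X4 → X8 ← X3 → X5 ← X0 → X2
  X4 is a chain here and X4 is conditioned on, so the path is blocked at X4.
Path 4: X1 → X4 → X8 ← X2
  X4 is a chain here and X4 is conditioned on, so the path is blocked at X4.
Path 5: X1 ← X0 → X5 ← X3 → X8 ← X2
  X0 is a fork here and X0 is conditioned on, so the path is blocked at X0.
Path 6: X1 ← X0 → X2
  X0 is a fork here and X0 is conditioned on, so the path is blocked at X0.
Since every path is blocked, d-separation holds.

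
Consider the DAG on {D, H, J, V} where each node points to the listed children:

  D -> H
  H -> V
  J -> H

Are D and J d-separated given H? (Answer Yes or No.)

There is one path between D and J:
  1. D → H ← J — H:collider[open] ⇒ active
Since the path D → H ← J is active, D and J are not d-separated given {H}.

No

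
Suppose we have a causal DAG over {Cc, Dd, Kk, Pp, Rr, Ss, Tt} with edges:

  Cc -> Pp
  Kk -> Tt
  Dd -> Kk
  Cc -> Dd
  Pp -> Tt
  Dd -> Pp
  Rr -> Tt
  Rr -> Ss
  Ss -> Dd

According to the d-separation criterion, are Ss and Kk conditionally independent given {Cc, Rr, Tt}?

No — Ss and Kk are not d-separated given {Cc, Rr, Tt}.

6 paths connect Ss and Kk; each must be blocked for d-separation to hold:
Path 1: Ss ← Rr → Tt ← Pp ← Cc → Dd → Kk
  Rr is a fork here and Rr is conditioned on, so the path is blocked at Rr.
Path 2: Ss ← Rr → Tt ← Pp ← Dd → Kk
  Rr is a fork here and Rr is conditioned on, so the path is blocked at Rr.
Path 3: Ss ← Rr → Tt ← Kk
  Rr is a fork here and Rr is conditioned on, so the path is blocked at Rr.
Path 4: Ss → Dd ← Cc → Pp → Tt ← Kk
  Cc is a fork here and Cc is conditioned on, so the path is blocked at Cc.
Path 5: Ss → Dd → Pp → Tt ← Kk
  Dd is a chain and Dd is not conditioned on; Pp is a chain and Pp is not conditioned on; Tt is a collider and Tt is conditioned on, which opens it — no node blocks this path, so it is active.
Path 6: Ss → Dd → Kk
  Dd is a chain and Dd is not conditioned on — no node blocks this path, so it is active.
At least one path is unblocked, so d-separation fails.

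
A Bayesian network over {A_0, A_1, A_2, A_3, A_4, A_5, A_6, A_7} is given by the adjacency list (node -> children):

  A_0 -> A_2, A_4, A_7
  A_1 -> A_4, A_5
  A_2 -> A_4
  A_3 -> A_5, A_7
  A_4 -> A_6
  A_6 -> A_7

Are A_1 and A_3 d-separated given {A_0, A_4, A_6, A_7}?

Enumerating the 4 paths from A_1 to A_3 and testing each for blocking by {A_0, A_4, A_6, A_7}:
Path 1: A_1 → A_5 ← A_3
  A_5 is a collider here and neither A_5 nor any of its descendants is conditioned on, so the collider stays closed — the path is blocked at A_5.
Path 2: A_1 → A_4 ← A_0 → A_7 ← A_3
  A_0 is a fork here and A_0 is conditioned on, so the path is blocked at A_0.
Path 3: A_1 → A_4 ← A_2 ← A_0 → A_7 ← A_3
  A_0 is a fork here and A_0 is conditioned on, so the path is blocked at A_0.
Path 4: A_1 → A_4 → A_6 → A_7 ← A_3
  A_4 is a chain here and A_4 is conditioned on, so the path is blocked at A_4.
Every path is blocked, so A_1 and A_3 are d-separated given {A_0, A_4, A_6, A_7}.

Yes — A_1 and A_3 are d-separated given {A_0, A_4, A_6, A_7}.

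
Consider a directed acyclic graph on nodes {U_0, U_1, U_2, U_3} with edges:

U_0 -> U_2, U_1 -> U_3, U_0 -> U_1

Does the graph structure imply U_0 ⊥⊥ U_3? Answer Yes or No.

The only undirected path from U_0 to U_3 is:
Path 1: U_0 → U_1 → U_3
  U_1 is a chain and U_1 is not conditioned on — no node blocks this path, so it is active.
At least one path is unblocked, so d-separation fails.

No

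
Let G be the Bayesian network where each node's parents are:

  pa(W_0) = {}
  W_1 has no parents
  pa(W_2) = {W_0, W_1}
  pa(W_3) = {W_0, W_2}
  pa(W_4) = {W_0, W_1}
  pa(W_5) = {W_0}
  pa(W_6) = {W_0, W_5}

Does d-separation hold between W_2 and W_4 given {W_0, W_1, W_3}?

There are 3 undirected paths between W_2 and W_4; checking each against the conditioning set {W_0, W_1, W_3}:
  1. W_2 ← W_0 → W_4 — W_0:fork[blocks] ⇒ blocked
  2. W_2 ← W_1 → W_4 — W_1:fork[blocks] ⇒ blocked
  3. W_2 → W_3 ← W_0 → W_4 — W_3:collider[open]; W_0:fork[blocks] ⇒ blocked
Since every path is blocked, d-separation holds.

Yes — W_2 and W_4 are d-separated given {W_0, W_1, W_3}.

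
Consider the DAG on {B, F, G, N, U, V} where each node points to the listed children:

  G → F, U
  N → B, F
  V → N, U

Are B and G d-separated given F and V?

No

We examine all 2 paths between B and G:
  1. B ← N ← V → U ← G — N:chain[open]; V:fork[blocks]; U:collider[blocks] ⇒ blocked
  2. B ← N → F ← G — N:fork[open]; F:collider[open] ⇒ active
Since the path B ← N → F ← G is active, B and G are not d-separated given {F, V}.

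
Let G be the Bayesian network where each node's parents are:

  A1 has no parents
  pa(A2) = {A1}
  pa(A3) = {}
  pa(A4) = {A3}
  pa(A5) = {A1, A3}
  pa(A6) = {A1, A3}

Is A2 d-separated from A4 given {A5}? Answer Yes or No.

No

There are 2 undirected paths between A2 and A4; checking each against the conditioning set {A5}:
Path 1: A2 ← A1 → A5 ← A3 → A4
  A1 is a fork and A1 is not conditioned on; A5 is a collider and A5 is conditioned on, which opens it; A3 is a fork and A3 is not conditioned on — no node blocks this path, so it is active.
Path 2: A2 ← A1 → A6 ← A3 → A4
  A6 is a collider here and neither A6 nor any of its descendants is conditioned on, so the collider stays closed — the path is blocked at A6.
At least one path is unblocked, so d-separation fails.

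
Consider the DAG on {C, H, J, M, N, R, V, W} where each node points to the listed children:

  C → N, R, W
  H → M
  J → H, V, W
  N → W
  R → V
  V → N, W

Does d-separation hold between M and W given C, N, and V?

We examine all 6 paths between M and W:
Path 1: M ← H ← J → W
  H is a chain and H is not conditioned on; J is a fork and J is not conditioned on — no node blocks this path, so it is active.
Path 2: M ← H ← J → V → W
  V is a chain here and V is conditioned on, so the path is blocked at V.
Path 3: M ← H ← J → V ← R ← C → W
  C is a fork here and C is conditioned on, so the path is blocked at C.
Path 4: M ← H ← J → V ← R ← C → N → W
  C is a fork here and C is conditioned on, so the path is blocked at C.
Path 5: M ← H ← J → V → N → W
  V is a chain here and V is conditioned on, so the path is blocked at V.
Path 6: M ← H ← J → V → N ← C → W
  V is a chain here and V is conditioned on, so the path is blocked at V.
Since the path M ← H ← J → W is active, M and W are not d-separated given {C, N, V}.

No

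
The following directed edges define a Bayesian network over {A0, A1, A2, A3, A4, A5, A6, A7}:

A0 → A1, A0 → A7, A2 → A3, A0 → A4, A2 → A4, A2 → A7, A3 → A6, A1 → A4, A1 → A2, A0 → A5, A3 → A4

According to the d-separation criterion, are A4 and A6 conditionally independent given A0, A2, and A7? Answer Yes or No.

No

6 paths connect A4 and A6; each must be blocked for d-separation to hold:
Path 1: A4 ← A3 → A6
  A3 is a fork and A3 is not conditioned on — no node blocks this path, so it is active.
Path 2: A4 ← A0 → A7 ← A2 → A3 → A6
  A0 is a fork here and A0 is conditioned on, so the path is blocked at A0.
Path 3: A4 ← A0 → A1 → A2 → A3 → A6
  A0 is a fork here and A0 is conditioned on, so the path is blocked at A0.
Path 4: A4 ← A1 ← A0 → A7 ← A2 → A3 → A6
  A0 is a fork here and A0 is conditioned on, so the path is blocked at A0.
Path 5: A4 ← A1 → A2 → A3 → A6
  A2 is a chain here and A2 is conditioned on, so the path is blocked at A2.
Path 6: A4 ← A2 → A3 → A6
  A2 is a fork here and A2 is conditioned on, so the path is blocked at A2.
At least one path is unblocked, so d-separation fails.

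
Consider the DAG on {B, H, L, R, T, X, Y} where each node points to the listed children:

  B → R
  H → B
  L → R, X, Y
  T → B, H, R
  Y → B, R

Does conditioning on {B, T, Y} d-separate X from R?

No — X and R are not d-separated given {B, T, Y}.

There are 5 undirected paths between X and R; checking each against the conditioning set {B, T, Y}:
  1. X ← L → R — L:fork[open] ⇒ active
  2. X ← L → Y → R — L:fork[open]; Y:chain[blocks] ⇒ blocked
  3. X ← L → Y → B → R — L:fork[open]; Y:chain[blocks]; B:chain[blocks] ⇒ blocked
  4. X ← L → Y → B ← H ← T → R — L:fork[open]; Y:chain[blocks]; B:collider[open]; H:chain[open]; T:fork[blocks] ⇒ blocked
  5. X ← L → Y → B ← T → R — L:fork[open]; Y:chain[blocks]; B:collider[open]; T:fork[blocks] ⇒ blocked
Since the path X ← L → R is active, X and R are not d-separated given {B, T, Y}.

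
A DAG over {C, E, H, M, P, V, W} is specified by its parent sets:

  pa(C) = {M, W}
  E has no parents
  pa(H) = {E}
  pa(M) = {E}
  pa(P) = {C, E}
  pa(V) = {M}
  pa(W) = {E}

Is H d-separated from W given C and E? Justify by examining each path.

Yes

There are 3 undirected paths between H and W; checking each against the conditioning set {C, E}:
Path 1: H ← E → M → C ← W
  E is a fork here and E is conditioned on, so the path is blocked at E.
Path 2: H ← E → P ← C ← W
  E is a fork here and E is conditioned on, so the path is blocked at E.
Path 3: H ← E → W
  E is a fork here and E is conditioned on, so the path is blocked at E.
Since every path is blocked, d-separation holds.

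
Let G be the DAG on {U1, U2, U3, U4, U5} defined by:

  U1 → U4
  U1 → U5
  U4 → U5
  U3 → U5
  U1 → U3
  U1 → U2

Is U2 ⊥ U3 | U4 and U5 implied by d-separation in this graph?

No

3 paths connect U2 and U3; each must be blocked for d-separation to hold:
  1. U2 ← U1 → U5 ← U3 — U1:fork[open]; U5:collider[open] ⇒ active
  2. U2 ← U1 → U3 — U1:fork[open] ⇒ active
  3. U2 ← U1 → U4 → U5 ← U3 — U1:fork[open]; U4:chain[blocks]; U5:collider[open] ⇒ blocked
Since the path U2 ← U1 → U5 ← U3 is active, U2 and U3 are not d-separated given {U4, U5}.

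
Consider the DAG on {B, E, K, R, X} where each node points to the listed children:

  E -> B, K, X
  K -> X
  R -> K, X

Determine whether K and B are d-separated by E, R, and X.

3 paths connect K and B; each must be blocked for d-separation to hold:
Path 1: K ← E → B
  E is a fork here and E is conditioned on, so the path is blocked at E.
Path 2: K → X ← E → B
  E is a fork here and E is conditioned on, so the path is blocked at E.
Path 3: K ← R → X ← E → B
  R is a fork here and R is conditioned on, so the path is blocked at R.
All paths are blocked; K ⊥ B | {E, R, X} holds.

Yes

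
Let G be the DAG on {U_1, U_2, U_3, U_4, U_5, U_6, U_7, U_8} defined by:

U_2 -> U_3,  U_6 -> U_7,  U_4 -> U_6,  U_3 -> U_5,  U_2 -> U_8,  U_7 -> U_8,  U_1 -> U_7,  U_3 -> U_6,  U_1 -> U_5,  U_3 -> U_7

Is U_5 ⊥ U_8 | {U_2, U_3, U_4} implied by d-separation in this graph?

Enumerating the 6 paths from U_5 to U_8 and testing each for blocking by {U_2, U_3, U_4}:
Path 1: U_5 ← U_1 → U_7 → U_8
  U_1 is a fork and U_1 is not conditioned on; U_7 is a chain and U_7 is not conditioned on — no node blocks this path, so it is active.
Path 2: U_5 ← U_1 → U_7 ← U_3 ← U_2 → U_8
  U_7 is a collider here and neither U_7 nor any of its descendants is conditioned on, so the collider stays closed — the path is blocked at U_7.
Path 3: U_5 ← U_1 → U_7 ← U_6 ← U_3 ← U_2 → U_8
  U_7 is a collider here and neither U_7 nor any of its descendants is conditioned on, so the collider stays closed — the path is blocked at U_7.
Path 4: U_5 ← U_3 ← U_2 → U_8
  U_3 is a chain here and U_3 is conditioned on, so the path is blocked at U_3.
Path 5: U_5 ← U_3 → U_7 → U_8
  U_3 is a fork here and U_3 is conditioned on, so the path is blocked at U_3.
Path 6: U_5 ← U_3 → U_6 → U_7 → U_8
  U_3 is a fork here and U_3 is conditioned on, so the path is blocked at U_3.
At least one path is unblocked, so d-separation fails.

No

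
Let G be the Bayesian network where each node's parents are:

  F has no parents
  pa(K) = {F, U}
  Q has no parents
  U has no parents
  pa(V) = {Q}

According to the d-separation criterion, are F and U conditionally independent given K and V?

The only undirected path from F to U is:
Path 1: F → K ← U
  K is a collider and K is conditioned on, which opens it — no node blocks this path, so it is active.
Because an active path exists, F and U are not d-separated.

No — F and U are not d-separated given {K, V}.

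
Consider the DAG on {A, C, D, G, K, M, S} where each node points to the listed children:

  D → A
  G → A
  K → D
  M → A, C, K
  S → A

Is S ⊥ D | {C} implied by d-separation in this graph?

2 paths connect S and D; each must be blocked for d-separation to hold:
Path 1: S → A ← M → K → D
  A is a collider here and neither A nor any of its descendants is conditioned on, so the collider stays closed — the path is blocked at A.
Path 2: S → A ← D
  A is a collider here and neither A nor any of its descendants is conditioned on, so the collider stays closed — the path is blocked at A.
All paths are blocked; S ⊥ D | {C} holds.

Yes — S and D are d-separated given {C}.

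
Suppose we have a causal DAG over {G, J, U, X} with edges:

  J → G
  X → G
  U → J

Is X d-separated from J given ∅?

Only one path connects X and J:
  1. X → G ← J — G:collider[blocks] ⇒ blocked
Since every path is blocked, d-separation holds.

Yes — X and J are d-separated given ∅.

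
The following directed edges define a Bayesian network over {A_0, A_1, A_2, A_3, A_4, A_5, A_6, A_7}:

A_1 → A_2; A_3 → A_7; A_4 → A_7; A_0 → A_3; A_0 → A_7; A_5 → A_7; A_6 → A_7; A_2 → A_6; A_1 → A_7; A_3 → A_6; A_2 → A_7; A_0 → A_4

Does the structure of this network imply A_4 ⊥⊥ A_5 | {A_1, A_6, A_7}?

We examine all 6 paths between A_4 and A_5:
Path 1: A_4 ← A_0 → A_7 ← A_5
  A_0 is a fork and A_0 is not conditioned on; A_7 is a collider and A_7 is conditioned on, which opens it — no node blocks this path, so it is active.
Path 2: A_4 ← A_0 → A_3 → A_6 ← A_2 ← A_1 → A_7 ← A_5
  A_1 is a fork here and A_1 is conditioned on, so the path is blocked at A_1.
Path 3: A_4 ← A_0 → A_3 → A_6 ← A_2 → A_7 ← A_5
  A_0 is a fork and A_0 is not conditioned on; A_3 is a chain and A_3 is not conditioned on; A_6 is a collider and A_6 is conditioned on, which opens it; A_2 is a fork and A_2 is not conditioned on; A_7 is a collider and A_7 is conditioned on, which opens it — no node blocks this path, so it is active.
Path 4: A_4 ← A_0 → A_3 → A_6 → A_7 ← A_5
  A_6 is a chain here and A_6 is conditioned on, so the path is blocked at A_6.
Path 5: A_4 ← A_0 → A_3 → A_7 ← A_5
  A_0 is a fork and A_0 is not conditioned on; A_3 is a chain and A_3 is not conditioned on; A_7 is a collider and A_7 is conditioned on, which opens it — no node blocks this path, so it is active.
Path 6: A_4 → A_7 ← A_5
  A_7 is a collider and A_7 is conditioned on, which opens it — no node blocks this path, so it is active.
Since the path A_4 ← A_0 → A_7 ← A_5 is active, A_4 and A_5 are not d-separated given {A_1, A_6, A_7}.

No — A_4 and A_5 are not d-separated given {A_1, A_6, A_7}.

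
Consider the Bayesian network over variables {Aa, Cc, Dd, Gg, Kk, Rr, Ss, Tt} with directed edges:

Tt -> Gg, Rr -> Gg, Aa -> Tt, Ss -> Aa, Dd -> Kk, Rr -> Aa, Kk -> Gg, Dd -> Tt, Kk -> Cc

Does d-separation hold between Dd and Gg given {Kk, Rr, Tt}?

3 paths connect Dd and Gg; each must be blocked for d-separation to hold:
Path 1: Dd → Tt ← Aa ← Rr → Gg
  Rr is a fork here and Rr is conditioned on, so the path is blocked at Rr.
Path 2: Dd → Tt → Gg
  Tt is a chain here and Tt is conditioned on, so the path is blocked at Tt.
Path 3: Dd → Kk → Gg
  Kk is a chain here and Kk is conditioned on, so the path is blocked at Kk.
Since every path is blocked, d-separation holds.

Yes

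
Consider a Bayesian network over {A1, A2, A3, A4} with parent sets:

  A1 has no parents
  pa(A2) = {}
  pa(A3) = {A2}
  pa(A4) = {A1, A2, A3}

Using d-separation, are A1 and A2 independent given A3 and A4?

No

There are 2 undirected paths between A1 and A2; checking each against the conditioning set {A3, A4}:
Path 1: A1 → A4 ← A2
  A4 is a collider and A4 is conditioned on, which opens it — no node blocks this path, so it is active.
Path 2: A1 → A4 ← A3 ← A2
  A3 is a chain here and A3 is conditioned on, so the path is blocked at A3.
At least one path is unblocked, so d-separation fails.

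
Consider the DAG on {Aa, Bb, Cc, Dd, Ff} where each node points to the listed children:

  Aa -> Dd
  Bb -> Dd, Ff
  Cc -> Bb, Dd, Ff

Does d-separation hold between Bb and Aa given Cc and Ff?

Yes

There are 3 undirected paths between Bb and Aa; checking each against the conditioning set {Cc, Ff}:
Path 1: Bb → Ff ← Cc → Dd ← Aa
  Cc is a fork here and Cc is conditioned on, so the path is blocked at Cc.
Path 2: Bb ← Cc → Dd ← Aa
  Cc is a fork here and Cc is conditioned on, so the path is blocked at Cc.
Path 3: Bb → Dd ← Aa
  Dd is a collider here and neither Dd nor any of its descendants is conditioned on, so the collider stays closed — the path is blocked at Dd.
Every path is blocked, so Bb and Aa are d-separated given {Cc, Ff}.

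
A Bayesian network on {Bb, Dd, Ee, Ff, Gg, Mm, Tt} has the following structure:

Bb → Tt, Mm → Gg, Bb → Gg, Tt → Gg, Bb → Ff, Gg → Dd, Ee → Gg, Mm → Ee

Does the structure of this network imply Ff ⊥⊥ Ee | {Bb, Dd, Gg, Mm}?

Yes

Enumerating the 4 paths from Ff to Ee and testing each for blocking by {Bb, Dd, Gg, Mm}:
  1. Ff ← Bb → Gg ← Ee — Bb:fork[blocks]; Gg:collider[open] ⇒ blocked
  2. Ff ← Bb → Gg ← Mm → Ee — Bb:fork[blocks]; Gg:collider[open]; Mm:fork[blocks] ⇒ blocked
  3. Ff ← Bb → Tt → Gg ← Ee — Bb:fork[blocks]; Tt:chain[open]; Gg:collider[open] ⇒ blocked
  4. Ff ← Bb → Tt → Gg ← Mm → Ee — Bb:fork[blocks]; Tt:chain[open]; Gg:collider[open]; Mm:fork[blocks] ⇒ blocked
Every path is blocked, so Ff and Ee are d-separated given {Bb, Dd, Gg, Mm}.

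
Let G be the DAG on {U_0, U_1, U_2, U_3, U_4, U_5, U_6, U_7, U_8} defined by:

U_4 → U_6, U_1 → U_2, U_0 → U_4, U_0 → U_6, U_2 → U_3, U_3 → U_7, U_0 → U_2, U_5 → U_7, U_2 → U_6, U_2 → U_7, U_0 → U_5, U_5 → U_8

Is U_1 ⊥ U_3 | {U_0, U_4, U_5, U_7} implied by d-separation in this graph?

No

We examine all 5 paths between U_1 and U_3:
Path 1: U_1 → U_2 ← U_0 → U_5 → U_7 ← U_3
  U_0 is a fork here and U_0 is conditioned on, so the path is blocked at U_0.
Path 2: U_1 → U_2 → U_3
  U_2 is a chain and U_2 is not conditioned on — no node blocks this path, so it is active.
Path 3: U_1 → U_2 → U_6 ← U_0 → U_5 → U_7 ← U_3
  U_6 is a collider here and neither U_6 nor any of its descendants is conditioned on, so the collider stays closed — the path is blocked at U_6.
Path 4: U_1 → U_2 → U_6 ← U_4 ← U_0 → U_5 → U_7 ← U_3
  U_6 is a collider here and neither U_6 nor any of its descendants is conditioned on, so the collider stays closed — the path is blocked at U_6.
Path 5: U_1 → U_2 → U_7 ← U_3
  U_2 is a chain and U_2 is not conditioned on; U_7 is a collider and U_7 is conditioned on, which opens it — no node blocks this path, so it is active.
Since the path U_1 → U_2 → U_3 is active, U_1 and U_3 are not d-separated given {U_0, U_4, U_5, U_7}.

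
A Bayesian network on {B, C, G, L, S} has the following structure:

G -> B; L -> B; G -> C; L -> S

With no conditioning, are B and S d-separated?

Only one path connects B and S:
Path 1: B ← L → S
  L is a fork and L is not conditioned on — no node blocks this path, so it is active.
At least one path is unblocked, so d-separation fails.

No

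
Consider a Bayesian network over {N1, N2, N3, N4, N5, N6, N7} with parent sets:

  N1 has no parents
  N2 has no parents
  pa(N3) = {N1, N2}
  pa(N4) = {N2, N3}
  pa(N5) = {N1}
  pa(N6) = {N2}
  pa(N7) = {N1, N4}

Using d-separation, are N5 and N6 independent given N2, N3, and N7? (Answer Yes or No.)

Yes

4 paths connect N5 and N6; each must be blocked for d-separation to hold:
Path 1: N5 ← N1 → N3 ← N2 → N6
  N2 is a fork here and N2 is conditioned on, so the path is blocked at N2.
Path 2: N5 ← N1 → N3 → N4 ← N2 → N6
  N3 is a chain here and N3 is conditioned on, so the path is blocked at N3.
Path 3: N5 ← N1 → N7 ← N4 ← N2 → N6
  N2 is a fork here and N2 is conditioned on, so the path is blocked at N2.
Path 4: N5 ← N1 → N7 ← N4 ← N3 ← N2 → N6
  N3 is a chain here and N3 is conditioned on, so the path is blocked at N3.
All paths are blocked; N5 ⊥ N6 | {N2, N3, N7} holds.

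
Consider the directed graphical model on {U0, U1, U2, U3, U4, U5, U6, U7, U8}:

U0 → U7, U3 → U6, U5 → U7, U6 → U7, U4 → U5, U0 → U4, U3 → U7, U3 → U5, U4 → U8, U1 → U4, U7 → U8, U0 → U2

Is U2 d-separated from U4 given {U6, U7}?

No

Enumerating the 5 paths from U2 to U4 and testing each for blocking by {U6, U7}:
Path 1: U2 ← U0 → U7 ← U3 → U5 ← U4
  U0 is a fork and U0 is not conditioned on; U7 is a collider and U7 is conditioned on, which opens it; U3 is a fork and U3 is not conditioned on; U5 is a collider and its descendant U7 is conditioned on, which opens it — no node blocks this path, so it is active.
Path 2: U2 ← U0 → U7 ← U5 ← U4
  U0 is a fork and U0 is not conditioned on; U7 is a collider and U7 is conditioned on, which opens it; U5 is a chain and U5 is not conditioned on — no node blocks this path, so it is active.
Path 3: U2 ← U0 → U7 → U8 ← U4
  U7 is a chain here and U7 is conditioned on, so the path is blocked at U7.
Path 4: U2 ← U0 → U7 ← U6 ← U3 → U5 ← U4
  U6 is a chain here and U6 is conditioned on, so the path is blocked at U6.
Path 5: U2 ← U0 → U4
  U0 is a fork and U0 is not conditioned on — no node blocks this path, so it is active.
At least one path is unblocked, so d-separation fails.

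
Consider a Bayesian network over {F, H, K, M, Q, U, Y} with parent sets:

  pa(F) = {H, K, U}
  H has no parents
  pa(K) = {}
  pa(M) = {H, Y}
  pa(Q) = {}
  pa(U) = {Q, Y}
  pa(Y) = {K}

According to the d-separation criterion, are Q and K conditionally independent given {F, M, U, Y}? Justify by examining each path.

There are 4 undirected paths between Q and K; checking each against the conditioning set {F, M, U, Y}:
Path 1: Q → U → F ← H → M ← Y ← K
  U is a chain here and U is conditioned on, so the path is blocked at U.
Path 2: Q → U → F ← K
  U is a chain here and U is conditioned on, so the path is blocked at U.
Path 3: Q → U ← Y → M ← H → F ← K
  Y is a fork here and Y is conditioned on, so the path is blocked at Y.
Path 4: Q → U ← Y ← K
  Y is a chain here and Y is conditioned on, so the path is blocked at Y.
Since every path is blocked, d-separation holds.

Yes — Q and K are d-separated given {F, M, U, Y}.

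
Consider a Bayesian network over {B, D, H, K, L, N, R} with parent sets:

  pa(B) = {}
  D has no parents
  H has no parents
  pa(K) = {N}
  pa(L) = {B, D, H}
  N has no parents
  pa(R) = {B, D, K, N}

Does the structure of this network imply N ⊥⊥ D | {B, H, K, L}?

Yes

There are 4 undirected paths between N and D; checking each against the conditioning set {B, H, K, L}:
Path 1: N → R ← D
  R is a collider here and neither R nor any of its descendants is conditioned on, so the collider stays closed — the path is blocked at R.
Path 2: N → R ← B → L ← D
  R is a collider here and neither R nor any of its descendants is conditioned on, so the collider stays closed — the path is blocked at R.
Path 3: N → K → R ← D
  K is a chain here and K is conditioned on, so the path is blocked at K.
Path 4: N → K → R ← B → L ← D
  K is a chain here and K is conditioned on, so the path is blocked at K.
Since every path is blocked, d-separation holds.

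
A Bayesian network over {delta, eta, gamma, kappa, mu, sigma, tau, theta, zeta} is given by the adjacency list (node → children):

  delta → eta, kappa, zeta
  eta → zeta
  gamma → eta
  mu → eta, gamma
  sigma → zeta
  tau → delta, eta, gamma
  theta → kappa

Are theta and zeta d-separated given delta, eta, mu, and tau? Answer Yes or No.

There are 5 undirected paths between theta and zeta; checking each against the conditioning set {delta, eta, mu, tau}:
  1. theta → kappa ← delta → eta → zeta — kappa:collider[blocks]; delta:fork[blocks]; eta:chain[blocks] ⇒ blocked
  2. theta → kappa ← delta → zeta — kappa:collider[blocks]; delta:fork[blocks] ⇒ blocked
  3. theta → kappa ← delta ← tau → gamma → eta → zeta — kappa:collider[blocks]; delta:chain[blocks]; tau:fork[blocks]; gamma:chain[open]; eta:chain[blocks] ⇒ blocked
  4. theta → kappa ← delta ← tau → gamma ← mu → eta → zeta — kappa:collider[blocks]; delta:chain[blocks]; tau:fork[blocks]; gamma:collider[open]; mu:fork[blocks]; eta:chain[blocks] ⇒ blocked
  5. theta → kappa ← delta ← tau → eta → zeta — kappa:collider[blocks]; delta:chain[blocks]; tau:fork[blocks]; eta:chain[blocks] ⇒ blocked
All paths are blocked; theta ⊥ zeta | {delta, eta, mu, tau} holds.

Yes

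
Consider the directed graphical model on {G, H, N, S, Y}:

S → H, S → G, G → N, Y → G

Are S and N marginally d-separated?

Only one path connects S and N:
  1. S → G → N — G:chain[open] ⇒ active
Because an active path exists, S and N are not d-separated.

No — S and N are not d-separated given ∅.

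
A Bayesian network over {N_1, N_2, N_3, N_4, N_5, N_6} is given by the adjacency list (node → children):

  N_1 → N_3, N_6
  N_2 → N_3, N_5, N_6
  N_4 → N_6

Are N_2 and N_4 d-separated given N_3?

Yes — N_2 and N_4 are d-separated given {N_3}.

There are 2 undirected paths between N_2 and N_4; checking each against the conditioning set {N_3}:
  1. N_2 → N_3 ← N_1 → N_6 ← N_4 — N_3:collider[open]; N_1:fork[open]; N_6:collider[blocks] ⇒ blocked
  2. N_2 → N_6 ← N_4 — N_6:collider[blocks] ⇒ blocked
All paths are blocked; N_2 ⊥ N_4 | {N_3} holds.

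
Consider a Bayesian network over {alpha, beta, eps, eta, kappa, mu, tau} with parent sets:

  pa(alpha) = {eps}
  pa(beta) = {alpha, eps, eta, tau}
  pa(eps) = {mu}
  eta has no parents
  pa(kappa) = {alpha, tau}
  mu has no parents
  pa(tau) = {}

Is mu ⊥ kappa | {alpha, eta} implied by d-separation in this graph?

Yes

We examine all 4 paths between mu and kappa:
  1. mu → eps → alpha → beta ← tau → kappa — eps:chain[open]; alpha:chain[blocks]; beta:collider[blocks]; tau:fork[open] ⇒ blocked
  2. mu → eps → alpha → kappa — eps:chain[open]; alpha:chain[blocks] ⇒ blocked
  3. mu → eps → beta ← alpha → kappa — eps:chain[open]; beta:collider[blocks]; alpha:fork[blocks] ⇒ blocked
  4. mu → eps → beta ← tau → kappa — eps:chain[open]; beta:collider[blocks]; tau:fork[open] ⇒ blocked
Every path is blocked, so mu and kappa are d-separated given {alpha, eta}.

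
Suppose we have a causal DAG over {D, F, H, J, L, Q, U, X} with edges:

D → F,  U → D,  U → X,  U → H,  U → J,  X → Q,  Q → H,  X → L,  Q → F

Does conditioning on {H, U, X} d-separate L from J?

Yes

There are 3 undirected paths between L and J; checking each against the conditioning set {H, U, X}:
Path 1: L ← X → Q → H ← U → J
  X is a fork here and X is conditioned on, so the path is blocked at X.
Path 2: L ← X → Q → F ← D ← U → J
  X is a fork here and X is conditioned on, so the path is blocked at X.
Path 3: L ← X ← U → J
  X is a chain here and X is conditioned on, so the path is blocked at X.
Every path is blocked, so L and J are d-separated given {H, U, X}.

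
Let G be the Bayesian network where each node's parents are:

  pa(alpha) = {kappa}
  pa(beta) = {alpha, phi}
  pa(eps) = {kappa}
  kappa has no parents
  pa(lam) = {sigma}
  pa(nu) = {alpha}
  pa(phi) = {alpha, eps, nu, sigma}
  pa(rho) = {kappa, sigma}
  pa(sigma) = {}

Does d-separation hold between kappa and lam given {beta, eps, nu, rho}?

Enumerating the 5 paths from kappa to lam and testing each for blocking by {beta, eps, nu, rho}:
  1. kappa → rho ← sigma → lam — rho:collider[open]; sigma:fork[open] ⇒ active
  2. kappa → alpha → phi ← sigma → lam — alpha:chain[open]; phi:collider[open]; sigma:fork[open] ⇒ active
  3. kappa → alpha → beta ← phi ← sigma → lam — alpha:chain[open]; beta:collider[open]; phi:chain[open]; sigma:fork[open] ⇒ active
  4. kappa → alpha → nu → phi ← sigma → lam — alpha:chain[open]; nu:chain[blocks]; phi:collider[open]; sigma:fork[open] ⇒ blocked
  5. kappa → eps → phi ← sigma → lam — eps:chain[blocks]; phi:collider[open]; sigma:fork[open] ⇒ blocked
Since the path kappa → rho ← sigma → lam is active, kappa and lam are not d-separated given {beta, eps, nu, rho}.

No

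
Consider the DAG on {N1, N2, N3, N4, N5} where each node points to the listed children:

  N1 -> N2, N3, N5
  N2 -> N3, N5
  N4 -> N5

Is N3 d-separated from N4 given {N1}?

Yes — N3 and N4 are d-separated given {N1}.

Enumerating the 4 paths from N3 to N4 and testing each for blocking by {N1}:
Path 1: N3 ← N2 → N5 ← N4
  N5 is a collider here and neither N5 nor any of its descendants is conditioned on, so the collider stays closed — the path is blocked at N5.
Path 2: N3 ← N2 ← N1 → N5 ← N4
  N1 is a fork here and N1 is conditioned on, so the path is blocked at N1.
Path 3: N3 ← N1 → N5 ← N4
  N1 is a fork here and N1 is conditioned on, so the path is blocked at N1.
Path 4: N3 ← N1 → N2 → N5 ← N4
  N1 is a fork here and N1 is conditioned on, so the path is blocked at N1.
Since every path is blocked, d-separation holds.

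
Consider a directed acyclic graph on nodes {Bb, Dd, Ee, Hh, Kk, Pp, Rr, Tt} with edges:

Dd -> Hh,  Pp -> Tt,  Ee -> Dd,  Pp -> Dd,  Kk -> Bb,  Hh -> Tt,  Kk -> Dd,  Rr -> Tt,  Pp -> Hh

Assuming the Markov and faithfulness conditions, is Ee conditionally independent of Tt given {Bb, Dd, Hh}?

No

There are 4 undirected paths between Ee and Tt; checking each against the conditioning set {Bb, Dd, Hh}:
Path 1: Ee → Dd ← Pp → Hh → Tt
  Hh is a chain here and Hh is conditioned on, so the path is blocked at Hh.
Path 2: Ee → Dd ← Pp → Tt
  Dd is a collider and Dd is conditioned on, which opens it; Pp is a fork and Pp is not conditioned on — no node blocks this path, so it is active.
Path 3: Ee → Dd → Hh ← Pp → Tt
  Dd is a chain here and Dd is conditioned on, so the path is blocked at Dd.
Path 4: Ee → Dd → Hh → Tt
  Dd is a chain here and Dd is conditioned on, so the path is blocked at Dd.
At least one path is unblocked, so d-separation fails.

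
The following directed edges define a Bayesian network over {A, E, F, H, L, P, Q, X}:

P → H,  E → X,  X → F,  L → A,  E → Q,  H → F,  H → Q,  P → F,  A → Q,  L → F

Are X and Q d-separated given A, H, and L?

No — X and Q are not d-separated given {A, H, L}.

There are 4 undirected paths between X and Q; checking each against the conditioning set {A, H, L}:
Path 1: X → F ← H → Q
  F is a collider here and neither F nor any of its descendants is conditioned on, so the collider stays closed — the path is blocked at F.
Path 2: X → F ← L → A → Q
  F is a collider here and neither F nor any of its descendants is conditioned on, so the collider stays closed — the path is blocked at F.
Path 3: X → F ← P → H → Q
  F is a collider here and neither F nor any of its descendants is conditioned on, so the collider stays closed — the path is blocked at F.
Path 4: X ← E → Q
  E is a fork and E is not conditioned on — no node blocks this path, so it is active.
At least one path is unblocked, so d-separation fails.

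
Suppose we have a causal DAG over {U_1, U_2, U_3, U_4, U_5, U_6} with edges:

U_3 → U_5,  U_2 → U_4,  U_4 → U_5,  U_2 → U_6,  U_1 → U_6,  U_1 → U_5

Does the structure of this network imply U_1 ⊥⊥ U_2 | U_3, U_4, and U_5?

We examine all 2 paths between U_1 and U_2:
Path 1: U_1 → U_5 ← U_4 ← U_2
  U_4 is a chain here and U_4 is conditioned on, so the path is blocked at U_4.
Path 2: U_1 → U_6 ← U_2
  U_6 is a collider here and neither U_6 nor any of its descendants is conditioned on, so the collider stays closed — the path is blocked at U_6.
All paths are blocked; U_1 ⊥ U_2 | {U_3, U_4, U_5} holds.

Yes — U_1 and U_2 are d-separated given {U_3, U_4, U_5}.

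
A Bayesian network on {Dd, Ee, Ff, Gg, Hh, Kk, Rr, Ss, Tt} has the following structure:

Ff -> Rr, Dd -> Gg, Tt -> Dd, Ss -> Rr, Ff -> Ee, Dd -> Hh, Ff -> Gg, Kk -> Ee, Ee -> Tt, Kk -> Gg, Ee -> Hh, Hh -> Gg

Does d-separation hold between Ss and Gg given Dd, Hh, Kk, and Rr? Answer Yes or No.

6 paths connect Ss and Gg; each must be blocked for d-separation to hold:
Path 1: Ss → Rr ← Ff → Ee → Tt → Dd → Hh → Gg
  Dd is a chain here and Dd is conditioned on, so the path is blocked at Dd.
Path 2: Ss → Rr ← Ff → Ee → Tt → Dd → Gg
  Dd is a chain here and Dd is conditioned on, so the path is blocked at Dd.
Path 3: Ss → Rr ← Ff → Ee ← Kk → Gg
  Kk is a fork here and Kk is conditioned on, so the path is blocked at Kk.
Path 4: Ss → Rr ← Ff → Ee → Hh → Gg
  Hh is a chain here and Hh is conditioned on, so the path is blocked at Hh.
Path 5: Ss → Rr ← Ff → Ee → Hh ← Dd → Gg
  Dd is a fork here and Dd is conditioned on, so the path is blocked at Dd.
Path 6: Ss → Rr ← Ff → Gg
  Rr is a collider and Rr is conditioned on, which opens it; Ff is a fork and Ff is not conditioned on — no node blocks this path, so it is active.
Since the path Ss → Rr ← Ff → Gg is active, Ss and Gg are not d-separated given {Dd, Hh, Kk, Rr}.

No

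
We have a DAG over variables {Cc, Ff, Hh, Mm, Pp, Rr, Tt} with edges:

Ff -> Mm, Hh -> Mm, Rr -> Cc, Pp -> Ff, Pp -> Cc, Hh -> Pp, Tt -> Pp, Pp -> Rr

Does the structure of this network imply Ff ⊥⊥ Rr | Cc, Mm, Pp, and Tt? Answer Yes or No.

Yes

We examine all 4 paths between Ff and Rr:
Path 1: Ff → Mm ← Hh → Pp → Cc ← Rr
  Pp is a chain here and Pp is conditioned on, so the path is blocked at Pp.
Path 2: Ff → Mm ← Hh → Pp → Rr
  Pp is a chain here and Pp is conditioned on, so the path is blocked at Pp.
Path 3: Ff ← Pp → Cc ← Rr
  Pp is a fork here and Pp is conditioned on, so the path is blocked at Pp.
Path 4: Ff ← Pp → Rr
  Pp is a fork here and Pp is conditioned on, so the path is blocked at Pp.
All paths are blocked; Ff ⊥ Rr | {Cc, Mm, Pp, Tt} holds.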